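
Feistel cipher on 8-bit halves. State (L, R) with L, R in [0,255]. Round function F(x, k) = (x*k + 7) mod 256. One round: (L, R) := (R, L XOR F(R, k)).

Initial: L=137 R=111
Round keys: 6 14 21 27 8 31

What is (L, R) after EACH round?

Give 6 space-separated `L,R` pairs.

Round 1 (k=6): L=111 R=40
Round 2 (k=14): L=40 R=88
Round 3 (k=21): L=88 R=23
Round 4 (k=27): L=23 R=44
Round 5 (k=8): L=44 R=112
Round 6 (k=31): L=112 R=187

Answer: 111,40 40,88 88,23 23,44 44,112 112,187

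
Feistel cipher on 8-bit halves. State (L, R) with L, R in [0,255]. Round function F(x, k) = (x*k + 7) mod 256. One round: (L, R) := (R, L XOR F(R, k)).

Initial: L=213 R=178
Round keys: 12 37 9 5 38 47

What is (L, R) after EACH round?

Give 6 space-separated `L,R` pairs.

Round 1 (k=12): L=178 R=138
Round 2 (k=37): L=138 R=75
Round 3 (k=9): L=75 R=32
Round 4 (k=5): L=32 R=236
Round 5 (k=38): L=236 R=47
Round 6 (k=47): L=47 R=68

Answer: 178,138 138,75 75,32 32,236 236,47 47,68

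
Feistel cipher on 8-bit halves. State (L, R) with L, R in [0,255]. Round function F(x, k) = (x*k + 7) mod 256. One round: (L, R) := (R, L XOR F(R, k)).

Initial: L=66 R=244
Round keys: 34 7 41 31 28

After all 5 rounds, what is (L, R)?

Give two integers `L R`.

Answer: 177 99

Derivation:
Round 1 (k=34): L=244 R=45
Round 2 (k=7): L=45 R=182
Round 3 (k=41): L=182 R=0
Round 4 (k=31): L=0 R=177
Round 5 (k=28): L=177 R=99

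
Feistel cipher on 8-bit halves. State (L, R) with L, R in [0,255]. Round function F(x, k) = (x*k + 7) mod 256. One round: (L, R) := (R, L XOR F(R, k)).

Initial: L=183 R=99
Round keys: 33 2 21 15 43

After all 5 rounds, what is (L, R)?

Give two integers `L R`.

Answer: 57 246

Derivation:
Round 1 (k=33): L=99 R=125
Round 2 (k=2): L=125 R=98
Round 3 (k=21): L=98 R=108
Round 4 (k=15): L=108 R=57
Round 5 (k=43): L=57 R=246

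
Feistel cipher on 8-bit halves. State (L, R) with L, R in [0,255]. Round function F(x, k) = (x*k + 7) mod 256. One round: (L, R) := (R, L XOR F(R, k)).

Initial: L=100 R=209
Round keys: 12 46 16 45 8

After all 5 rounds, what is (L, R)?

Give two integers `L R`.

Answer: 79 79

Derivation:
Round 1 (k=12): L=209 R=183
Round 2 (k=46): L=183 R=56
Round 3 (k=16): L=56 R=48
Round 4 (k=45): L=48 R=79
Round 5 (k=8): L=79 R=79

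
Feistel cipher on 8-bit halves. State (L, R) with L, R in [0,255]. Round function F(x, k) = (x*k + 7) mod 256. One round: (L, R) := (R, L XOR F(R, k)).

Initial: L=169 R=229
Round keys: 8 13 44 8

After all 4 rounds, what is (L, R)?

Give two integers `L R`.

Round 1 (k=8): L=229 R=134
Round 2 (k=13): L=134 R=48
Round 3 (k=44): L=48 R=193
Round 4 (k=8): L=193 R=63

Answer: 193 63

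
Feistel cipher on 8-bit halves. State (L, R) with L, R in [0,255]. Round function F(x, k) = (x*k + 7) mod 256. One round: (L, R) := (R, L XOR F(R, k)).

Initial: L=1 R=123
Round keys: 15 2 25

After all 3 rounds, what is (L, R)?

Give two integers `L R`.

Answer: 250 76

Derivation:
Round 1 (k=15): L=123 R=61
Round 2 (k=2): L=61 R=250
Round 3 (k=25): L=250 R=76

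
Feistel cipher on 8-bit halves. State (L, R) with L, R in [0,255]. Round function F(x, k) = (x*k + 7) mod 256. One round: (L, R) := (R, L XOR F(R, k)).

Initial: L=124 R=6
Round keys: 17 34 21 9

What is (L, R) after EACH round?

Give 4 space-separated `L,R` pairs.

Answer: 6,17 17,79 79,147 147,125

Derivation:
Round 1 (k=17): L=6 R=17
Round 2 (k=34): L=17 R=79
Round 3 (k=21): L=79 R=147
Round 4 (k=9): L=147 R=125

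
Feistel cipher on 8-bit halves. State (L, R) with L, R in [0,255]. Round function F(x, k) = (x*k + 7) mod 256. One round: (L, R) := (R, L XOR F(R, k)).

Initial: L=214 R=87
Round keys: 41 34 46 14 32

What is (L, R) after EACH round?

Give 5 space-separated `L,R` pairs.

Round 1 (k=41): L=87 R=32
Round 2 (k=34): L=32 R=16
Round 3 (k=46): L=16 R=199
Round 4 (k=14): L=199 R=249
Round 5 (k=32): L=249 R=224

Answer: 87,32 32,16 16,199 199,249 249,224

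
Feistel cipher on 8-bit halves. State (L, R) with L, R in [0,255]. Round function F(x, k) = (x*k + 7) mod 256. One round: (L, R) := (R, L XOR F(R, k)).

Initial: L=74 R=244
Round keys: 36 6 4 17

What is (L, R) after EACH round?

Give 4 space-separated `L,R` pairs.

Answer: 244,29 29,65 65,22 22,60

Derivation:
Round 1 (k=36): L=244 R=29
Round 2 (k=6): L=29 R=65
Round 3 (k=4): L=65 R=22
Round 4 (k=17): L=22 R=60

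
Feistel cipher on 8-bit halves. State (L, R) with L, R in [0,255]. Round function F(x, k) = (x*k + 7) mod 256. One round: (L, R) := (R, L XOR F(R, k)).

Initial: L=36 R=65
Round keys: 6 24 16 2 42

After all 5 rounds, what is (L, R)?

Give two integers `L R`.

Answer: 61 71

Derivation:
Round 1 (k=6): L=65 R=169
Round 2 (k=24): L=169 R=158
Round 3 (k=16): L=158 R=78
Round 4 (k=2): L=78 R=61
Round 5 (k=42): L=61 R=71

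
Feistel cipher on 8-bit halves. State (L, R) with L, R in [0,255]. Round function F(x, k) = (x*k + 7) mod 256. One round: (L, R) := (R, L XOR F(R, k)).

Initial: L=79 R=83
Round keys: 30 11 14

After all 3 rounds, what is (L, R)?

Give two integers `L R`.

Round 1 (k=30): L=83 R=142
Round 2 (k=11): L=142 R=114
Round 3 (k=14): L=114 R=205

Answer: 114 205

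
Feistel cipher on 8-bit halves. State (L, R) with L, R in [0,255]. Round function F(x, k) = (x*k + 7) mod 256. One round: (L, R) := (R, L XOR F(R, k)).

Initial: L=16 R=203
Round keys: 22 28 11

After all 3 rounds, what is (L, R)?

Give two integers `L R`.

Round 1 (k=22): L=203 R=105
Round 2 (k=28): L=105 R=72
Round 3 (k=11): L=72 R=118

Answer: 72 118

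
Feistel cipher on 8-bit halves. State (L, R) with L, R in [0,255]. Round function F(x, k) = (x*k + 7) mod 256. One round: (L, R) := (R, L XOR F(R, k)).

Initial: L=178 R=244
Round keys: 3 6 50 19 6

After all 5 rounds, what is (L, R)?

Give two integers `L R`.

Answer: 182 243

Derivation:
Round 1 (k=3): L=244 R=81
Round 2 (k=6): L=81 R=25
Round 3 (k=50): L=25 R=184
Round 4 (k=19): L=184 R=182
Round 5 (k=6): L=182 R=243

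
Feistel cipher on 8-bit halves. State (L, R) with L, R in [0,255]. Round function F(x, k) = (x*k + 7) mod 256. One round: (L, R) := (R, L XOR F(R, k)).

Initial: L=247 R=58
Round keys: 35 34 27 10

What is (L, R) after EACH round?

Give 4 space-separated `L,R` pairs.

Round 1 (k=35): L=58 R=2
Round 2 (k=34): L=2 R=113
Round 3 (k=27): L=113 R=240
Round 4 (k=10): L=240 R=22

Answer: 58,2 2,113 113,240 240,22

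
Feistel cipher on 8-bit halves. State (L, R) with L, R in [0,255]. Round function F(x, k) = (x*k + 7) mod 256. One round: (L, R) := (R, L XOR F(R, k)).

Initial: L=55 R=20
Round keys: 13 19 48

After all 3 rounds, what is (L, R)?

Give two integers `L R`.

Round 1 (k=13): L=20 R=60
Round 2 (k=19): L=60 R=111
Round 3 (k=48): L=111 R=235

Answer: 111 235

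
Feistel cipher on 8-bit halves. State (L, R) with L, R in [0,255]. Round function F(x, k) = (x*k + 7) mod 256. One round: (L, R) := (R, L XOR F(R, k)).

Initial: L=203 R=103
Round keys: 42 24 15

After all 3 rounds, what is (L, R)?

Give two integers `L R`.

Round 1 (k=42): L=103 R=38
Round 2 (k=24): L=38 R=240
Round 3 (k=15): L=240 R=49

Answer: 240 49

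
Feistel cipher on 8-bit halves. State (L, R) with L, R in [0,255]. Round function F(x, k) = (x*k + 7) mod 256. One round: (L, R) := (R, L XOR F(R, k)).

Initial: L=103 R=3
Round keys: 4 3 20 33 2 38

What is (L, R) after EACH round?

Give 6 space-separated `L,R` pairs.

Answer: 3,116 116,96 96,243 243,58 58,136 136,13

Derivation:
Round 1 (k=4): L=3 R=116
Round 2 (k=3): L=116 R=96
Round 3 (k=20): L=96 R=243
Round 4 (k=33): L=243 R=58
Round 5 (k=2): L=58 R=136
Round 6 (k=38): L=136 R=13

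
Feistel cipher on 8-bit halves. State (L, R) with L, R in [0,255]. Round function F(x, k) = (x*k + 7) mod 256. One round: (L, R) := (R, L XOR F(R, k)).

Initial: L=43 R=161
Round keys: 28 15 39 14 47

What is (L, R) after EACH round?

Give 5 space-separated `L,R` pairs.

Answer: 161,136 136,94 94,209 209,43 43,61

Derivation:
Round 1 (k=28): L=161 R=136
Round 2 (k=15): L=136 R=94
Round 3 (k=39): L=94 R=209
Round 4 (k=14): L=209 R=43
Round 5 (k=47): L=43 R=61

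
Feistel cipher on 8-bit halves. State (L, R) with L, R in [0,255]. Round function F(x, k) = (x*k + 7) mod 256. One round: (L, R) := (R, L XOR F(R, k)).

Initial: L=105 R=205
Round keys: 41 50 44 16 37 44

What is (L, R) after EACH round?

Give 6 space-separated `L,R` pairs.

Round 1 (k=41): L=205 R=181
Round 2 (k=50): L=181 R=172
Round 3 (k=44): L=172 R=34
Round 4 (k=16): L=34 R=139
Round 5 (k=37): L=139 R=60
Round 6 (k=44): L=60 R=220

Answer: 205,181 181,172 172,34 34,139 139,60 60,220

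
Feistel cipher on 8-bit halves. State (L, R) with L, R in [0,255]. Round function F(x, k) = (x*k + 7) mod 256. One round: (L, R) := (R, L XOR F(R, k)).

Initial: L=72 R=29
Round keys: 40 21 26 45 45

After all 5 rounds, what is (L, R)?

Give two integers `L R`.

Round 1 (k=40): L=29 R=199
Round 2 (k=21): L=199 R=71
Round 3 (k=26): L=71 R=250
Round 4 (k=45): L=250 R=190
Round 5 (k=45): L=190 R=151

Answer: 190 151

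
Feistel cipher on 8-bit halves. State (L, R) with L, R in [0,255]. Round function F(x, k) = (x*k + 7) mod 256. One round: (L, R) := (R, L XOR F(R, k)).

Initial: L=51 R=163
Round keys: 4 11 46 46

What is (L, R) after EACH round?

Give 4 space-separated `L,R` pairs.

Round 1 (k=4): L=163 R=160
Round 2 (k=11): L=160 R=68
Round 3 (k=46): L=68 R=159
Round 4 (k=46): L=159 R=221

Answer: 163,160 160,68 68,159 159,221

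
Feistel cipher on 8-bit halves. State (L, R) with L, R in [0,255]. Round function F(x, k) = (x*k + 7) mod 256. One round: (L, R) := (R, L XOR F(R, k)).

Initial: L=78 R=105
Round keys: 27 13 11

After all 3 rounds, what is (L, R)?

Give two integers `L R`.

Round 1 (k=27): L=105 R=84
Round 2 (k=13): L=84 R=34
Round 3 (k=11): L=34 R=41

Answer: 34 41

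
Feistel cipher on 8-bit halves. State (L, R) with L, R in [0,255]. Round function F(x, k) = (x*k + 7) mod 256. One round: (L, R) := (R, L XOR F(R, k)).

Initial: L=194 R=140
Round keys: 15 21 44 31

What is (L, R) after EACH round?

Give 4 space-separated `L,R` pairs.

Round 1 (k=15): L=140 R=249
Round 2 (k=21): L=249 R=248
Round 3 (k=44): L=248 R=94
Round 4 (k=31): L=94 R=145

Answer: 140,249 249,248 248,94 94,145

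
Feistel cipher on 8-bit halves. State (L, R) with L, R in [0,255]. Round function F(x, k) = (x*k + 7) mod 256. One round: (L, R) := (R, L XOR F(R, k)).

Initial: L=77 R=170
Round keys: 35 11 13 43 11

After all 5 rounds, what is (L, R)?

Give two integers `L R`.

Round 1 (k=35): L=170 R=8
Round 2 (k=11): L=8 R=245
Round 3 (k=13): L=245 R=112
Round 4 (k=43): L=112 R=34
Round 5 (k=11): L=34 R=13

Answer: 34 13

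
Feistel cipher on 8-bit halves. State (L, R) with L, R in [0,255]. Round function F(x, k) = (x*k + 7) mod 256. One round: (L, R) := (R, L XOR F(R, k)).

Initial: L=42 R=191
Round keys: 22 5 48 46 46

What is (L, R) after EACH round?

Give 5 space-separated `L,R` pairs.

Answer: 191,91 91,113 113,108 108,30 30,7

Derivation:
Round 1 (k=22): L=191 R=91
Round 2 (k=5): L=91 R=113
Round 3 (k=48): L=113 R=108
Round 4 (k=46): L=108 R=30
Round 5 (k=46): L=30 R=7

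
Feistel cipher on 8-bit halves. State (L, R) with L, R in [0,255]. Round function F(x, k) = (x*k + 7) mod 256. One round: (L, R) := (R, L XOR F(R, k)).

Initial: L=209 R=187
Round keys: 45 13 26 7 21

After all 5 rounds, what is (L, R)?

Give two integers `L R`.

Answer: 216 57

Derivation:
Round 1 (k=45): L=187 R=55
Round 2 (k=13): L=55 R=105
Round 3 (k=26): L=105 R=134
Round 4 (k=7): L=134 R=216
Round 5 (k=21): L=216 R=57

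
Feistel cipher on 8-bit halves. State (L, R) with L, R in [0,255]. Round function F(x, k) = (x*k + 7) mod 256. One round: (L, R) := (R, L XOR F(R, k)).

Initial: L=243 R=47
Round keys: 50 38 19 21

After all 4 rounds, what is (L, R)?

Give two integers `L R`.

Answer: 213 196

Derivation:
Round 1 (k=50): L=47 R=198
Round 2 (k=38): L=198 R=68
Round 3 (k=19): L=68 R=213
Round 4 (k=21): L=213 R=196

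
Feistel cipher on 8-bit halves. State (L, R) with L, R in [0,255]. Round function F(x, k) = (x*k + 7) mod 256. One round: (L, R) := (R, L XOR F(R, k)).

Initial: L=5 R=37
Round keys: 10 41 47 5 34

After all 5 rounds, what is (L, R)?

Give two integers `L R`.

Round 1 (k=10): L=37 R=124
Round 2 (k=41): L=124 R=198
Round 3 (k=47): L=198 R=29
Round 4 (k=5): L=29 R=94
Round 5 (k=34): L=94 R=158

Answer: 94 158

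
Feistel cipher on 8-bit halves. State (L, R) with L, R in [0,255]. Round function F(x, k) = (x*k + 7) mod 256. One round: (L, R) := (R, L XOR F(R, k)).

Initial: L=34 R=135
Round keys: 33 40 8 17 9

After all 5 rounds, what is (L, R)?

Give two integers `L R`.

Answer: 98 50

Derivation:
Round 1 (k=33): L=135 R=76
Round 2 (k=40): L=76 R=96
Round 3 (k=8): L=96 R=75
Round 4 (k=17): L=75 R=98
Round 5 (k=9): L=98 R=50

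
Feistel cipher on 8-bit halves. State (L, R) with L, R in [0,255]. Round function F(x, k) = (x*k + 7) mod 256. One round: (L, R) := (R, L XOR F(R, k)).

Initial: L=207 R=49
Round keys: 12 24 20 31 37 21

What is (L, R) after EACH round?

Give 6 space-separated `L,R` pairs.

Answer: 49,156 156,150 150,35 35,210 210,66 66,163

Derivation:
Round 1 (k=12): L=49 R=156
Round 2 (k=24): L=156 R=150
Round 3 (k=20): L=150 R=35
Round 4 (k=31): L=35 R=210
Round 5 (k=37): L=210 R=66
Round 6 (k=21): L=66 R=163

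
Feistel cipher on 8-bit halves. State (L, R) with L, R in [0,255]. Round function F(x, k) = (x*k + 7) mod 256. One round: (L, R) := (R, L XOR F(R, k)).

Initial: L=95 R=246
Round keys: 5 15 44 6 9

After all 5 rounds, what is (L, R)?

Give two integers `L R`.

Answer: 166 60

Derivation:
Round 1 (k=5): L=246 R=138
Round 2 (k=15): L=138 R=235
Round 3 (k=44): L=235 R=225
Round 4 (k=6): L=225 R=166
Round 5 (k=9): L=166 R=60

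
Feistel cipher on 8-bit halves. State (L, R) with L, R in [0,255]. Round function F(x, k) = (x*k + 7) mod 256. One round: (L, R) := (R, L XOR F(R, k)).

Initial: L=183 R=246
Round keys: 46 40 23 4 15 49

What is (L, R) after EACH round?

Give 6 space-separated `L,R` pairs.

Round 1 (k=46): L=246 R=140
Round 2 (k=40): L=140 R=17
Round 3 (k=23): L=17 R=2
Round 4 (k=4): L=2 R=30
Round 5 (k=15): L=30 R=203
Round 6 (k=49): L=203 R=252

Answer: 246,140 140,17 17,2 2,30 30,203 203,252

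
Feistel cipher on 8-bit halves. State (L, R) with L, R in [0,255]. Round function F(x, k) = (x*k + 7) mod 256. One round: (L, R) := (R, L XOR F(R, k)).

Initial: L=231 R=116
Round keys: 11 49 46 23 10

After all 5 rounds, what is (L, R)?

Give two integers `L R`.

Answer: 29 212

Derivation:
Round 1 (k=11): L=116 R=228
Round 2 (k=49): L=228 R=223
Round 3 (k=46): L=223 R=253
Round 4 (k=23): L=253 R=29
Round 5 (k=10): L=29 R=212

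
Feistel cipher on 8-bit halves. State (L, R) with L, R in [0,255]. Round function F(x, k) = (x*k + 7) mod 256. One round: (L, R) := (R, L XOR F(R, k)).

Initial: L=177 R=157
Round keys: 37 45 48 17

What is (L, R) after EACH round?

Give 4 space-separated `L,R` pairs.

Answer: 157,9 9,1 1,62 62,36

Derivation:
Round 1 (k=37): L=157 R=9
Round 2 (k=45): L=9 R=1
Round 3 (k=48): L=1 R=62
Round 4 (k=17): L=62 R=36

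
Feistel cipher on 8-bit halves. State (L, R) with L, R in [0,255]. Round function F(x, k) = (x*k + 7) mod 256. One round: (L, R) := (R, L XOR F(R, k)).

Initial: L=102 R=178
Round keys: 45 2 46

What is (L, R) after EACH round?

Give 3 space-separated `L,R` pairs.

Answer: 178,55 55,199 199,254

Derivation:
Round 1 (k=45): L=178 R=55
Round 2 (k=2): L=55 R=199
Round 3 (k=46): L=199 R=254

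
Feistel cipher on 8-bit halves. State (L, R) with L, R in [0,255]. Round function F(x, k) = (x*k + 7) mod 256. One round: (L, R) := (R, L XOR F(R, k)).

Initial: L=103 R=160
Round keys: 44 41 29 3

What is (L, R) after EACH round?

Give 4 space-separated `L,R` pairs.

Answer: 160,224 224,71 71,242 242,154

Derivation:
Round 1 (k=44): L=160 R=224
Round 2 (k=41): L=224 R=71
Round 3 (k=29): L=71 R=242
Round 4 (k=3): L=242 R=154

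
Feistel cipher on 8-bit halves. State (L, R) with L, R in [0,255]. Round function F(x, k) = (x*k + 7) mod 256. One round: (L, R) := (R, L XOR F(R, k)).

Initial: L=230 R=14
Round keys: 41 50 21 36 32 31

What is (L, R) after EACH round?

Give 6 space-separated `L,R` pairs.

Round 1 (k=41): L=14 R=163
Round 2 (k=50): L=163 R=211
Round 3 (k=21): L=211 R=245
Round 4 (k=36): L=245 R=168
Round 5 (k=32): L=168 R=242
Round 6 (k=31): L=242 R=253

Answer: 14,163 163,211 211,245 245,168 168,242 242,253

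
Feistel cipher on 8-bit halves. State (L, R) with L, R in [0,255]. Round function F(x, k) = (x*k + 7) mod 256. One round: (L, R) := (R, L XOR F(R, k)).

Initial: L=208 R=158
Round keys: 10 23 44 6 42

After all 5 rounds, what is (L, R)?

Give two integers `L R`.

Answer: 29 181

Derivation:
Round 1 (k=10): L=158 R=227
Round 2 (k=23): L=227 R=242
Round 3 (k=44): L=242 R=124
Round 4 (k=6): L=124 R=29
Round 5 (k=42): L=29 R=181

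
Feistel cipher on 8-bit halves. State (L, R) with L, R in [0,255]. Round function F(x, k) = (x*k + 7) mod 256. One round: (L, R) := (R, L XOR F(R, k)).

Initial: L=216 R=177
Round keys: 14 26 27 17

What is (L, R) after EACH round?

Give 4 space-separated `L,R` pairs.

Answer: 177,109 109,168 168,210 210,81

Derivation:
Round 1 (k=14): L=177 R=109
Round 2 (k=26): L=109 R=168
Round 3 (k=27): L=168 R=210
Round 4 (k=17): L=210 R=81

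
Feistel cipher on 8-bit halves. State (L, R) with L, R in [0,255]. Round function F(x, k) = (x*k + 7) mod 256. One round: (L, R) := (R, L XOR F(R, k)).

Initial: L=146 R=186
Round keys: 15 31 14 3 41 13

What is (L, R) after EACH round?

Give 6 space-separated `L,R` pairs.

Round 1 (k=15): L=186 R=127
Round 2 (k=31): L=127 R=210
Round 3 (k=14): L=210 R=252
Round 4 (k=3): L=252 R=41
Round 5 (k=41): L=41 R=100
Round 6 (k=13): L=100 R=50

Answer: 186,127 127,210 210,252 252,41 41,100 100,50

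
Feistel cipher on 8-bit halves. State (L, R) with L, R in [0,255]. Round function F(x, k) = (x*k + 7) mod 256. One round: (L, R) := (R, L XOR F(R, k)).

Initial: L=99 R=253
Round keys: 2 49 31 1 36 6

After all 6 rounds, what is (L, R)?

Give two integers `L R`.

Round 1 (k=2): L=253 R=98
Round 2 (k=49): L=98 R=52
Round 3 (k=31): L=52 R=49
Round 4 (k=1): L=49 R=12
Round 5 (k=36): L=12 R=134
Round 6 (k=6): L=134 R=39

Answer: 134 39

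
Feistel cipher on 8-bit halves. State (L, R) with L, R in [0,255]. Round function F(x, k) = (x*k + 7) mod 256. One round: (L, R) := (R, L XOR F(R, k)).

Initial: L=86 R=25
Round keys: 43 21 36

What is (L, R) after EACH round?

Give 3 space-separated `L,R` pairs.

Answer: 25,108 108,250 250,67

Derivation:
Round 1 (k=43): L=25 R=108
Round 2 (k=21): L=108 R=250
Round 3 (k=36): L=250 R=67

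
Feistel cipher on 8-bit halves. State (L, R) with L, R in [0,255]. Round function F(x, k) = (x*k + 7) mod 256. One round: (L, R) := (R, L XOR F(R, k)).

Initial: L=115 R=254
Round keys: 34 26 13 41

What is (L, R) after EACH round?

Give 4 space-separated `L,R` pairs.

Round 1 (k=34): L=254 R=176
Round 2 (k=26): L=176 R=25
Round 3 (k=13): L=25 R=252
Round 4 (k=41): L=252 R=122

Answer: 254,176 176,25 25,252 252,122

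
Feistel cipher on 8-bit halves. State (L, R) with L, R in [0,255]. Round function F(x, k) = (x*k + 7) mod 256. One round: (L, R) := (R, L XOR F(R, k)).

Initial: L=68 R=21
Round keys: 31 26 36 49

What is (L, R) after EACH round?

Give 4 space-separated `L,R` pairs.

Round 1 (k=31): L=21 R=214
Round 2 (k=26): L=214 R=214
Round 3 (k=36): L=214 R=201
Round 4 (k=49): L=201 R=86

Answer: 21,214 214,214 214,201 201,86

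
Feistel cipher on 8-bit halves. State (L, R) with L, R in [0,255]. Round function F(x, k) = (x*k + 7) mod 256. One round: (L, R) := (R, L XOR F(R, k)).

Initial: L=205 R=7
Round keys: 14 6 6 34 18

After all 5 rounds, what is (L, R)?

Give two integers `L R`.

Answer: 21 50

Derivation:
Round 1 (k=14): L=7 R=164
Round 2 (k=6): L=164 R=216
Round 3 (k=6): L=216 R=179
Round 4 (k=34): L=179 R=21
Round 5 (k=18): L=21 R=50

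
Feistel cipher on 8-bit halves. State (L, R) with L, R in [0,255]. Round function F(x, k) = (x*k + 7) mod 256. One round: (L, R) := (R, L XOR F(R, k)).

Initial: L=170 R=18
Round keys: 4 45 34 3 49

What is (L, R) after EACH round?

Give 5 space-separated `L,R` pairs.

Round 1 (k=4): L=18 R=229
Round 2 (k=45): L=229 R=90
Round 3 (k=34): L=90 R=30
Round 4 (k=3): L=30 R=59
Round 5 (k=49): L=59 R=76

Answer: 18,229 229,90 90,30 30,59 59,76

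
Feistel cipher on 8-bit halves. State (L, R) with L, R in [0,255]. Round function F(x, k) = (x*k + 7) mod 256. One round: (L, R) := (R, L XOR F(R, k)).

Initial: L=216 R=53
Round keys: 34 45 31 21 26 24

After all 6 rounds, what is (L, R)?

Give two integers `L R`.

Round 1 (k=34): L=53 R=201
Round 2 (k=45): L=201 R=105
Round 3 (k=31): L=105 R=119
Round 4 (k=21): L=119 R=163
Round 5 (k=26): L=163 R=226
Round 6 (k=24): L=226 R=148

Answer: 226 148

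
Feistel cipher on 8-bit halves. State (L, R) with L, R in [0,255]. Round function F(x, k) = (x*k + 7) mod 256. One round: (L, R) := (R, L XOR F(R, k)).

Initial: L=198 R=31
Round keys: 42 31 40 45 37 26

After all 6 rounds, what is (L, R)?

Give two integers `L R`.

Answer: 203 109

Derivation:
Round 1 (k=42): L=31 R=219
Round 2 (k=31): L=219 R=147
Round 3 (k=40): L=147 R=36
Round 4 (k=45): L=36 R=200
Round 5 (k=37): L=200 R=203
Round 6 (k=26): L=203 R=109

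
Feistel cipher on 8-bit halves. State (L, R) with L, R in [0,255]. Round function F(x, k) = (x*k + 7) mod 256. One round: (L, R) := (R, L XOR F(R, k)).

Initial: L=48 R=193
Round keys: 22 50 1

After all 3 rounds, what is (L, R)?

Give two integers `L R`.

Answer: 16 186

Derivation:
Round 1 (k=22): L=193 R=173
Round 2 (k=50): L=173 R=16
Round 3 (k=1): L=16 R=186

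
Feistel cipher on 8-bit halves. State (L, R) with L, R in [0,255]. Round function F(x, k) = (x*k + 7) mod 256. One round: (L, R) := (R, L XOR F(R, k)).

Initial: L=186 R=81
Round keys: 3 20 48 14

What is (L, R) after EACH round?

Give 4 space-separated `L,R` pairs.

Answer: 81,64 64,86 86,103 103,255

Derivation:
Round 1 (k=3): L=81 R=64
Round 2 (k=20): L=64 R=86
Round 3 (k=48): L=86 R=103
Round 4 (k=14): L=103 R=255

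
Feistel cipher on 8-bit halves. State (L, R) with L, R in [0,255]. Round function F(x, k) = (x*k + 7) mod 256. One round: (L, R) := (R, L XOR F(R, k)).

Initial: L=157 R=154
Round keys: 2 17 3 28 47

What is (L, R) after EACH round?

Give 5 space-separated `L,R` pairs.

Answer: 154,166 166,151 151,106 106,8 8,21

Derivation:
Round 1 (k=2): L=154 R=166
Round 2 (k=17): L=166 R=151
Round 3 (k=3): L=151 R=106
Round 4 (k=28): L=106 R=8
Round 5 (k=47): L=8 R=21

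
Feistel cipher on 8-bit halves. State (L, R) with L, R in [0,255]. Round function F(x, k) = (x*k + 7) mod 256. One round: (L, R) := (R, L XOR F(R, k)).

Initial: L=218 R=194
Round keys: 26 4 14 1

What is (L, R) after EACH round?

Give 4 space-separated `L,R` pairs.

Round 1 (k=26): L=194 R=97
Round 2 (k=4): L=97 R=73
Round 3 (k=14): L=73 R=100
Round 4 (k=1): L=100 R=34

Answer: 194,97 97,73 73,100 100,34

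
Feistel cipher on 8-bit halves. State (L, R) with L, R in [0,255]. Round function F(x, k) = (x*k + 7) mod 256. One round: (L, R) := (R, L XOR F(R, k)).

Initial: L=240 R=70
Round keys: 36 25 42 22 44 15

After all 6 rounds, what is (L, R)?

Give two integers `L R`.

Round 1 (k=36): L=70 R=47
Round 2 (k=25): L=47 R=216
Round 3 (k=42): L=216 R=88
Round 4 (k=22): L=88 R=79
Round 5 (k=44): L=79 R=195
Round 6 (k=15): L=195 R=59

Answer: 195 59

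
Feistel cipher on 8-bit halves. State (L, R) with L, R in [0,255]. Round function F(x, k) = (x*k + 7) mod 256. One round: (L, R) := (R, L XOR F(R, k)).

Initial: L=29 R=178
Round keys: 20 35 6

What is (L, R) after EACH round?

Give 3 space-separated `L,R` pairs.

Answer: 178,242 242,175 175,211

Derivation:
Round 1 (k=20): L=178 R=242
Round 2 (k=35): L=242 R=175
Round 3 (k=6): L=175 R=211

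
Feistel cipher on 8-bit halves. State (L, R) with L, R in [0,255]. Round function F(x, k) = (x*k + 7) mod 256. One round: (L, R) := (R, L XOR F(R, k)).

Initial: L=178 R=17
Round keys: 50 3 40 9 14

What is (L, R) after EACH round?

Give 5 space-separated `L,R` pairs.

Answer: 17,235 235,217 217,4 4,242 242,71

Derivation:
Round 1 (k=50): L=17 R=235
Round 2 (k=3): L=235 R=217
Round 3 (k=40): L=217 R=4
Round 4 (k=9): L=4 R=242
Round 5 (k=14): L=242 R=71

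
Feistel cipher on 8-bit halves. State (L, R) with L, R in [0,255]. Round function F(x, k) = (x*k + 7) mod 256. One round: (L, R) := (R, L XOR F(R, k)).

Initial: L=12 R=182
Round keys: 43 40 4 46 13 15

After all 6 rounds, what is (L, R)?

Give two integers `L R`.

Round 1 (k=43): L=182 R=149
Round 2 (k=40): L=149 R=249
Round 3 (k=4): L=249 R=126
Round 4 (k=46): L=126 R=82
Round 5 (k=13): L=82 R=79
Round 6 (k=15): L=79 R=250

Answer: 79 250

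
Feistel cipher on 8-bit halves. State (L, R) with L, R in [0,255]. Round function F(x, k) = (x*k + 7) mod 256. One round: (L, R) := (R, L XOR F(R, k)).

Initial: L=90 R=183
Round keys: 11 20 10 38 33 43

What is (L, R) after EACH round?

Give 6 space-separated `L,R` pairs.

Answer: 183,190 190,104 104,169 169,117 117,181 181,27

Derivation:
Round 1 (k=11): L=183 R=190
Round 2 (k=20): L=190 R=104
Round 3 (k=10): L=104 R=169
Round 4 (k=38): L=169 R=117
Round 5 (k=33): L=117 R=181
Round 6 (k=43): L=181 R=27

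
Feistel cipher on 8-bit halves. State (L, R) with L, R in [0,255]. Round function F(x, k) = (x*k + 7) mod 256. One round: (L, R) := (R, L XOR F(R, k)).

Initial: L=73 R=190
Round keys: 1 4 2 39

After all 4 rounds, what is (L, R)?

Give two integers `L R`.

Round 1 (k=1): L=190 R=140
Round 2 (k=4): L=140 R=137
Round 3 (k=2): L=137 R=149
Round 4 (k=39): L=149 R=51

Answer: 149 51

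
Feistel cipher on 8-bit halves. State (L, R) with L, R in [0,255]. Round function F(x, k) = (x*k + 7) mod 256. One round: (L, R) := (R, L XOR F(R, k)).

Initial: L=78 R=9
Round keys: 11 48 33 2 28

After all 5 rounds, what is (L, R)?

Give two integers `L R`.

Round 1 (k=11): L=9 R=36
Round 2 (k=48): L=36 R=206
Round 3 (k=33): L=206 R=177
Round 4 (k=2): L=177 R=167
Round 5 (k=28): L=167 R=250

Answer: 167 250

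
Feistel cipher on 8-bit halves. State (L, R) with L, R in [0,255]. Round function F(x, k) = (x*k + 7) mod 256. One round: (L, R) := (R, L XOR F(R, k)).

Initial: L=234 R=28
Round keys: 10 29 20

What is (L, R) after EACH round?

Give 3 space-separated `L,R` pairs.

Answer: 28,245 245,212 212,98

Derivation:
Round 1 (k=10): L=28 R=245
Round 2 (k=29): L=245 R=212
Round 3 (k=20): L=212 R=98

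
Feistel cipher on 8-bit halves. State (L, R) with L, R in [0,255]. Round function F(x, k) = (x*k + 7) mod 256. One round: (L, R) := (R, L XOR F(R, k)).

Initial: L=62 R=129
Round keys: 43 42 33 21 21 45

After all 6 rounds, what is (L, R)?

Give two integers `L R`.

Round 1 (k=43): L=129 R=140
Round 2 (k=42): L=140 R=126
Round 3 (k=33): L=126 R=201
Round 4 (k=21): L=201 R=250
Round 5 (k=21): L=250 R=64
Round 6 (k=45): L=64 R=189

Answer: 64 189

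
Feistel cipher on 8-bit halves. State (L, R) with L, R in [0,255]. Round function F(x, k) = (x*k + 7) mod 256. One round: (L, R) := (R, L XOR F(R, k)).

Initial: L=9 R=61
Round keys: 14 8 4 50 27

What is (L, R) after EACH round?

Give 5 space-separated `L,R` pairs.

Answer: 61,84 84,154 154,59 59,23 23,79

Derivation:
Round 1 (k=14): L=61 R=84
Round 2 (k=8): L=84 R=154
Round 3 (k=4): L=154 R=59
Round 4 (k=50): L=59 R=23
Round 5 (k=27): L=23 R=79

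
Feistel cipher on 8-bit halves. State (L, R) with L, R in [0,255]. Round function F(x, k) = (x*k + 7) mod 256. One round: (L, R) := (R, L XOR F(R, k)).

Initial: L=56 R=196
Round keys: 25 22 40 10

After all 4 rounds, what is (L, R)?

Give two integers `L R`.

Round 1 (k=25): L=196 R=19
Round 2 (k=22): L=19 R=109
Round 3 (k=40): L=109 R=28
Round 4 (k=10): L=28 R=114

Answer: 28 114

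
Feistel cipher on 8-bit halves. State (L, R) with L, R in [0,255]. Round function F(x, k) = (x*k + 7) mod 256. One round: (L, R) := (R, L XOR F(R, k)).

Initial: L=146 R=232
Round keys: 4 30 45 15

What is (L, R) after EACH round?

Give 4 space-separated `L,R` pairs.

Answer: 232,53 53,213 213,77 77,95

Derivation:
Round 1 (k=4): L=232 R=53
Round 2 (k=30): L=53 R=213
Round 3 (k=45): L=213 R=77
Round 4 (k=15): L=77 R=95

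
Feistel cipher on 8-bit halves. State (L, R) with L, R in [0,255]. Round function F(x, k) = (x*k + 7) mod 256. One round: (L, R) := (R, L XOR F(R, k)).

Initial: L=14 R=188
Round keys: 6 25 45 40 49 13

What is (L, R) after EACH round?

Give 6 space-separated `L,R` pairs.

Round 1 (k=6): L=188 R=97
Round 2 (k=25): L=97 R=60
Round 3 (k=45): L=60 R=242
Round 4 (k=40): L=242 R=235
Round 5 (k=49): L=235 R=240
Round 6 (k=13): L=240 R=220

Answer: 188,97 97,60 60,242 242,235 235,240 240,220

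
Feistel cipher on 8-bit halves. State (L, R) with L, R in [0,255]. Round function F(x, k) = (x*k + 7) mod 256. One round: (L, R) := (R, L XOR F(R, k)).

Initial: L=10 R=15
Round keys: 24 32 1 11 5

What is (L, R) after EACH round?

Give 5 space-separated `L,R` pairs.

Round 1 (k=24): L=15 R=101
Round 2 (k=32): L=101 R=168
Round 3 (k=1): L=168 R=202
Round 4 (k=11): L=202 R=29
Round 5 (k=5): L=29 R=82

Answer: 15,101 101,168 168,202 202,29 29,82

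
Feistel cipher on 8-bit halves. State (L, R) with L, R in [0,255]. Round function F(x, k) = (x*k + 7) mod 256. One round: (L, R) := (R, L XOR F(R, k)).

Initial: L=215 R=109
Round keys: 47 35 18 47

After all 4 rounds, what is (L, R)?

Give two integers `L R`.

Answer: 0 84

Derivation:
Round 1 (k=47): L=109 R=221
Round 2 (k=35): L=221 R=83
Round 3 (k=18): L=83 R=0
Round 4 (k=47): L=0 R=84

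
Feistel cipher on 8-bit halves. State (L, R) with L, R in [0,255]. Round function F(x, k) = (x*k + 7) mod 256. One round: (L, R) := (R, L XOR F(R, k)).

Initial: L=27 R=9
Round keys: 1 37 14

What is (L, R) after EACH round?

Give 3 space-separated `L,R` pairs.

Answer: 9,11 11,151 151,66

Derivation:
Round 1 (k=1): L=9 R=11
Round 2 (k=37): L=11 R=151
Round 3 (k=14): L=151 R=66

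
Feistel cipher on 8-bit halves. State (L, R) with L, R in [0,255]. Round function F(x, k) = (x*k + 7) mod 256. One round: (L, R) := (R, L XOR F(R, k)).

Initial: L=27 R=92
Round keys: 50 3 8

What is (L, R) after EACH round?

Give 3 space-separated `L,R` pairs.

Round 1 (k=50): L=92 R=228
Round 2 (k=3): L=228 R=239
Round 3 (k=8): L=239 R=155

Answer: 92,228 228,239 239,155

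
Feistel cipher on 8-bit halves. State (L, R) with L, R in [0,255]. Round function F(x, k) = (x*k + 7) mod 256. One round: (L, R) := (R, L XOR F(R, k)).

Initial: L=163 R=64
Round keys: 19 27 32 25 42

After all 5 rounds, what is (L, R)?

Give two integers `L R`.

Answer: 129 50

Derivation:
Round 1 (k=19): L=64 R=100
Round 2 (k=27): L=100 R=211
Round 3 (k=32): L=211 R=3
Round 4 (k=25): L=3 R=129
Round 5 (k=42): L=129 R=50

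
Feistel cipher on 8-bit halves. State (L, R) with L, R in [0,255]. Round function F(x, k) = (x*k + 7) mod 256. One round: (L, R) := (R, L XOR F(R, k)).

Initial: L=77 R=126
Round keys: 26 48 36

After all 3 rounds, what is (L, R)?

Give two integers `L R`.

Round 1 (k=26): L=126 R=158
Round 2 (k=48): L=158 R=217
Round 3 (k=36): L=217 R=21

Answer: 217 21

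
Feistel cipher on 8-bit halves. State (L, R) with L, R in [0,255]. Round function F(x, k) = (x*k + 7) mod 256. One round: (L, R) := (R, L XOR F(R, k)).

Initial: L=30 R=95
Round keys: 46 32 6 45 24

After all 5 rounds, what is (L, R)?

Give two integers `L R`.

Answer: 175 63

Derivation:
Round 1 (k=46): L=95 R=7
Round 2 (k=32): L=7 R=184
Round 3 (k=6): L=184 R=80
Round 4 (k=45): L=80 R=175
Round 5 (k=24): L=175 R=63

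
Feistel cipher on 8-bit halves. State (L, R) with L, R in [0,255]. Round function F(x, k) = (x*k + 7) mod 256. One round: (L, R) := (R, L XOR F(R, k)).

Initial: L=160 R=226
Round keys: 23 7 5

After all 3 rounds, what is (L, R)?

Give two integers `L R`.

Round 1 (k=23): L=226 R=245
Round 2 (k=7): L=245 R=88
Round 3 (k=5): L=88 R=74

Answer: 88 74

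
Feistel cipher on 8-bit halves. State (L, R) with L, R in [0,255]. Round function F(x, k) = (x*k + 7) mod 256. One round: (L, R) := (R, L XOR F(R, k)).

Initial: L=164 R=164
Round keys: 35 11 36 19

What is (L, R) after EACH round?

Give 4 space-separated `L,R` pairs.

Round 1 (k=35): L=164 R=215
Round 2 (k=11): L=215 R=224
Round 3 (k=36): L=224 R=80
Round 4 (k=19): L=80 R=23

Answer: 164,215 215,224 224,80 80,23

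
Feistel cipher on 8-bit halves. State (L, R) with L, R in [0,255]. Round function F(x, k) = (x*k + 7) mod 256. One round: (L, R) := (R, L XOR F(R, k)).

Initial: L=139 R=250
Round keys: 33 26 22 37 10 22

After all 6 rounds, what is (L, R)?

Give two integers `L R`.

Answer: 130 120

Derivation:
Round 1 (k=33): L=250 R=202
Round 2 (k=26): L=202 R=113
Round 3 (k=22): L=113 R=119
Round 4 (k=37): L=119 R=75
Round 5 (k=10): L=75 R=130
Round 6 (k=22): L=130 R=120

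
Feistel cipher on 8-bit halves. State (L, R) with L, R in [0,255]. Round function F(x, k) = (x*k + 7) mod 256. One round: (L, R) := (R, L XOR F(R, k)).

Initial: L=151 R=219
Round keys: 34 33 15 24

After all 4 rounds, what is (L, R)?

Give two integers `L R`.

Round 1 (k=34): L=219 R=138
Round 2 (k=33): L=138 R=10
Round 3 (k=15): L=10 R=23
Round 4 (k=24): L=23 R=37

Answer: 23 37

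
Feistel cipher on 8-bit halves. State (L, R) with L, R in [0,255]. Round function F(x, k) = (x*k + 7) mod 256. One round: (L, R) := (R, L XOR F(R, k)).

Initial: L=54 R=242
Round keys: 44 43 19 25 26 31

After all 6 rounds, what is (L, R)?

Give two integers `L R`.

Round 1 (k=44): L=242 R=169
Round 2 (k=43): L=169 R=152
Round 3 (k=19): L=152 R=230
Round 4 (k=25): L=230 R=229
Round 5 (k=26): L=229 R=175
Round 6 (k=31): L=175 R=221

Answer: 175 221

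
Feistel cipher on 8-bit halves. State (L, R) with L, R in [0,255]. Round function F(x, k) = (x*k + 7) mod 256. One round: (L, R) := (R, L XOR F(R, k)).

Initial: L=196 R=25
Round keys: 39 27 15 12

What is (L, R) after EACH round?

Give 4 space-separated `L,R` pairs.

Round 1 (k=39): L=25 R=18
Round 2 (k=27): L=18 R=244
Round 3 (k=15): L=244 R=65
Round 4 (k=12): L=65 R=231

Answer: 25,18 18,244 244,65 65,231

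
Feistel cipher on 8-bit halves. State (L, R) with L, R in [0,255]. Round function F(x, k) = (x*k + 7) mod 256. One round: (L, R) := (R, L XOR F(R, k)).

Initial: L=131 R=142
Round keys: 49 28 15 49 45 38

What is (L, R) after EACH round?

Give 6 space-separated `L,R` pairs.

Answer: 142,182 182,97 97,0 0,102 102,245 245,3

Derivation:
Round 1 (k=49): L=142 R=182
Round 2 (k=28): L=182 R=97
Round 3 (k=15): L=97 R=0
Round 4 (k=49): L=0 R=102
Round 5 (k=45): L=102 R=245
Round 6 (k=38): L=245 R=3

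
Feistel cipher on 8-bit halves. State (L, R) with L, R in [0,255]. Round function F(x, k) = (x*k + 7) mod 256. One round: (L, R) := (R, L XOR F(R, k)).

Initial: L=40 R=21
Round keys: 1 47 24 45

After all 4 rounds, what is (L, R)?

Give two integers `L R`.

Answer: 163 40

Derivation:
Round 1 (k=1): L=21 R=52
Round 2 (k=47): L=52 R=134
Round 3 (k=24): L=134 R=163
Round 4 (k=45): L=163 R=40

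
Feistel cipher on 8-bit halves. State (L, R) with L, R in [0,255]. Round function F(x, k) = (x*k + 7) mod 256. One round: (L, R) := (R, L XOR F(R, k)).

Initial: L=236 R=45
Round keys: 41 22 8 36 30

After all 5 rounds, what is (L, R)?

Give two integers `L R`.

Round 1 (k=41): L=45 R=208
Round 2 (k=22): L=208 R=202
Round 3 (k=8): L=202 R=135
Round 4 (k=36): L=135 R=201
Round 5 (k=30): L=201 R=18

Answer: 201 18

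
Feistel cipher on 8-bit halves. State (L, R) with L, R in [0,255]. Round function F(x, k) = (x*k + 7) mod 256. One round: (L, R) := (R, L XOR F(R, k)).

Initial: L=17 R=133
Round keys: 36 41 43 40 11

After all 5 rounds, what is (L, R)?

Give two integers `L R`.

Answer: 43 185

Derivation:
Round 1 (k=36): L=133 R=170
Round 2 (k=41): L=170 R=196
Round 3 (k=43): L=196 R=89
Round 4 (k=40): L=89 R=43
Round 5 (k=11): L=43 R=185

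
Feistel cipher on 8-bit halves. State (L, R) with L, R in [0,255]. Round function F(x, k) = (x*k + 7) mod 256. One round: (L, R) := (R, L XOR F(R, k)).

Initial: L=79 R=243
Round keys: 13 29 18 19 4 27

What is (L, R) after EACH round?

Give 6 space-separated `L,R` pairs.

Answer: 243,17 17,7 7,148 148,4 4,131 131,220

Derivation:
Round 1 (k=13): L=243 R=17
Round 2 (k=29): L=17 R=7
Round 3 (k=18): L=7 R=148
Round 4 (k=19): L=148 R=4
Round 5 (k=4): L=4 R=131
Round 6 (k=27): L=131 R=220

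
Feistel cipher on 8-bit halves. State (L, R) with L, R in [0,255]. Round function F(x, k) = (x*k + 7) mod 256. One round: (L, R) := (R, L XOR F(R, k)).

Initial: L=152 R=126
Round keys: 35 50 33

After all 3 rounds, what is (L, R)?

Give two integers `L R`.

Answer: 23 39

Derivation:
Round 1 (k=35): L=126 R=217
Round 2 (k=50): L=217 R=23
Round 3 (k=33): L=23 R=39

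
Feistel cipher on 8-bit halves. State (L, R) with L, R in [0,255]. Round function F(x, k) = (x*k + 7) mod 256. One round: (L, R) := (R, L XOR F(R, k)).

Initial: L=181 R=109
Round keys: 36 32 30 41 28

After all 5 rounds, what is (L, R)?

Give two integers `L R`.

Round 1 (k=36): L=109 R=238
Round 2 (k=32): L=238 R=170
Round 3 (k=30): L=170 R=29
Round 4 (k=41): L=29 R=6
Round 5 (k=28): L=6 R=178

Answer: 6 178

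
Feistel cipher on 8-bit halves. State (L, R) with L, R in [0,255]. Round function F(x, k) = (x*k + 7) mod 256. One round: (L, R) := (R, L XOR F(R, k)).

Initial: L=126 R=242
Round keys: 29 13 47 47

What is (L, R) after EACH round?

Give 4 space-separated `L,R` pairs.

Answer: 242,15 15,56 56,64 64,255

Derivation:
Round 1 (k=29): L=242 R=15
Round 2 (k=13): L=15 R=56
Round 3 (k=47): L=56 R=64
Round 4 (k=47): L=64 R=255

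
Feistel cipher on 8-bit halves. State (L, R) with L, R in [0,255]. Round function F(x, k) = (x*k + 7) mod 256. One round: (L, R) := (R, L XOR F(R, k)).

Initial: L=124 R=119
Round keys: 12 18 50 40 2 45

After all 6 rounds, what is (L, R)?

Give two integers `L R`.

Round 1 (k=12): L=119 R=231
Round 2 (k=18): L=231 R=50
Round 3 (k=50): L=50 R=44
Round 4 (k=40): L=44 R=213
Round 5 (k=2): L=213 R=157
Round 6 (k=45): L=157 R=117

Answer: 157 117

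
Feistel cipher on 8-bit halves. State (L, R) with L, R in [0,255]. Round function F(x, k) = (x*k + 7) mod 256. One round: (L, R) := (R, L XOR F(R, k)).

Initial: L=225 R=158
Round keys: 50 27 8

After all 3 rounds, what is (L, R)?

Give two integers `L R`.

Round 1 (k=50): L=158 R=2
Round 2 (k=27): L=2 R=163
Round 3 (k=8): L=163 R=29

Answer: 163 29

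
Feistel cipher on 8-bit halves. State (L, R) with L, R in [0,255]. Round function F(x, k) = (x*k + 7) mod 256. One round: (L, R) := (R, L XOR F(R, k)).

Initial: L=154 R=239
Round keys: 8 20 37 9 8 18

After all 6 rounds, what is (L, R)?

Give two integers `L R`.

Answer: 241 136

Derivation:
Round 1 (k=8): L=239 R=229
Round 2 (k=20): L=229 R=4
Round 3 (k=37): L=4 R=126
Round 4 (k=9): L=126 R=113
Round 5 (k=8): L=113 R=241
Round 6 (k=18): L=241 R=136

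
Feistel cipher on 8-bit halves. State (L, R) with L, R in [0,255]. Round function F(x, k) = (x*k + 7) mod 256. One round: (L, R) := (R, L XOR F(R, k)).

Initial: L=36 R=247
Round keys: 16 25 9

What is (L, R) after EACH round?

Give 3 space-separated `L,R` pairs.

Round 1 (k=16): L=247 R=83
Round 2 (k=25): L=83 R=213
Round 3 (k=9): L=213 R=215

Answer: 247,83 83,213 213,215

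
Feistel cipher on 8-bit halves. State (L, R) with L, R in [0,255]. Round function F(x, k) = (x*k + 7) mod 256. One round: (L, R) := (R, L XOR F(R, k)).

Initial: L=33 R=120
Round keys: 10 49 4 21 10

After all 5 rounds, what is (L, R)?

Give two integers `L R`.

Answer: 93 36

Derivation:
Round 1 (k=10): L=120 R=150
Round 2 (k=49): L=150 R=197
Round 3 (k=4): L=197 R=141
Round 4 (k=21): L=141 R=93
Round 5 (k=10): L=93 R=36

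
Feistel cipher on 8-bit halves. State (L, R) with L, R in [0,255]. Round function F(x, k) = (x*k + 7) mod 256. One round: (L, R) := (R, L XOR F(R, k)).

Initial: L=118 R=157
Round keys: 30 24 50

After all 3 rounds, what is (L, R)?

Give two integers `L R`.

Answer: 18 144

Derivation:
Round 1 (k=30): L=157 R=27
Round 2 (k=24): L=27 R=18
Round 3 (k=50): L=18 R=144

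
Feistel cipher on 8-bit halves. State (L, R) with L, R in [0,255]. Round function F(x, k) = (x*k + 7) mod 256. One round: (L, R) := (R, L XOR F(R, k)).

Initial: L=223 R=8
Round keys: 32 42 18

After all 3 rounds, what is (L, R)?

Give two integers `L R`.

Round 1 (k=32): L=8 R=216
Round 2 (k=42): L=216 R=127
Round 3 (k=18): L=127 R=45

Answer: 127 45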